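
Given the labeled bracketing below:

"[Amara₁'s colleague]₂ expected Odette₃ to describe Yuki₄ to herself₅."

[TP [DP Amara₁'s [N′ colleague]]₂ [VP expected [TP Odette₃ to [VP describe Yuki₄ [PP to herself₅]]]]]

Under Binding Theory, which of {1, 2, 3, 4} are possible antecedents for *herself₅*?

*herself* is an anaphor, so Principle A applies: it must be bound in its binding domain.
Binding domain of *herself₅*: the embedded TP, whose subject is Odette₃.
*Amara₁* does not c-command the anaphor → cannot bind it.
*[Amara₁'s colleague]₂* c-commands the anaphor but is outside its binding domain → cannot satisfy Principle A.
*Odette₃* c-commands the anaphor within its binding domain → licit binder.
*Yuki₄* c-commands the anaphor within its binding domain → licit binder.

{3, 4}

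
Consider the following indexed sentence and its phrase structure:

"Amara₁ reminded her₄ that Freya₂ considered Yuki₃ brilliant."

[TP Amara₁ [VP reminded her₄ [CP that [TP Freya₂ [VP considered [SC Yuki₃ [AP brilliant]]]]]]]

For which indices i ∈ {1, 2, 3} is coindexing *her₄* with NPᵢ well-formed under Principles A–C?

*her* is a pronoun, so Principle B applies: it must be free in its binding domain.
Binding domain of *her₄*: the matrix TP, whose subject is Amara₁.
*Amara₁* c-commands the pronoun within its binding domain → coindexation would violate Principle B.
*Freya₂*: the pronoun c-commands this R-expression → coindexation would violate Principle C on *Freya₂*.
*Yuki₃*: the pronoun c-commands this R-expression → coindexation would violate Principle C on *Yuki₃*.

none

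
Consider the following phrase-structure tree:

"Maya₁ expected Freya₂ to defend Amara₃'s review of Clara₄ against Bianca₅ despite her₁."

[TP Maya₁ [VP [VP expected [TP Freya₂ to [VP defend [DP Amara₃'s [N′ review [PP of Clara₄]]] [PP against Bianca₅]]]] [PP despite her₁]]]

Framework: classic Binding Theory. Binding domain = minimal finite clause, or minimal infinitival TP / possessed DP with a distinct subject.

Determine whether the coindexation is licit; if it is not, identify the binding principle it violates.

The two coindexed NPs are *Maya₁* and *her₁*.
*her₁* is a pronoun. Its binding domain is the matrix TP, whose subject is Maya₁.
*Maya₁* c-commands it within that domain and carries the same index.
The pronoun is locally bound → Principle B violation.

Principle B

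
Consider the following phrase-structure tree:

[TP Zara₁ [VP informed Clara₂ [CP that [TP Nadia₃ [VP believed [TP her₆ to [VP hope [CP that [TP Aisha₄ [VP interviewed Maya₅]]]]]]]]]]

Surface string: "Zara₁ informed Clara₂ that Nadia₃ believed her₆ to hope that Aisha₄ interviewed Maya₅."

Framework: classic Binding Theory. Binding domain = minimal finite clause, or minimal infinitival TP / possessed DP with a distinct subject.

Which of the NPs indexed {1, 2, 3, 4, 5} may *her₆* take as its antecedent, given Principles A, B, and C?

{1, 2}

*her* is a pronoun, so Principle B applies: it must be free in its binding domain.
Binding domain of *her₆*: the embedded TP, whose subject is Nadia₃.
*Zara₁* c-commands the pronoun but from outside its binding domain, and is not c-commanded by it → coindexation permitted.
*Clara₂* c-commands the pronoun but from outside its binding domain, and is not c-commanded by it → coindexation permitted.
*Nadia₃* c-commands the pronoun within its binding domain → coindexation would violate Principle B.
*Aisha₄*: the pronoun c-commands this R-expression → coindexation would violate Principle C on *Aisha₄*.
*Maya₅*: the pronoun c-commands this R-expression → coindexation would violate Principle C on *Maya₅*.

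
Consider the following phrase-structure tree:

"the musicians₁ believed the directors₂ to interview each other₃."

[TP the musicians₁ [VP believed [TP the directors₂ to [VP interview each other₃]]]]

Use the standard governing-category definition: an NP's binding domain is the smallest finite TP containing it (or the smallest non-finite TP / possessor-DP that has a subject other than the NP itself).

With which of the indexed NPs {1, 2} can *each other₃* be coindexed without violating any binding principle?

{2}

*each other* is an anaphor, so Principle A applies: it must be bound in its binding domain.
Binding domain of *each other₃*: the embedded TP, whose subject is the directors₂.
*the musicians₁* c-commands the anaphor but is outside its binding domain → cannot satisfy Principle A.
*the directors₂* c-commands the anaphor within its binding domain → licit binder.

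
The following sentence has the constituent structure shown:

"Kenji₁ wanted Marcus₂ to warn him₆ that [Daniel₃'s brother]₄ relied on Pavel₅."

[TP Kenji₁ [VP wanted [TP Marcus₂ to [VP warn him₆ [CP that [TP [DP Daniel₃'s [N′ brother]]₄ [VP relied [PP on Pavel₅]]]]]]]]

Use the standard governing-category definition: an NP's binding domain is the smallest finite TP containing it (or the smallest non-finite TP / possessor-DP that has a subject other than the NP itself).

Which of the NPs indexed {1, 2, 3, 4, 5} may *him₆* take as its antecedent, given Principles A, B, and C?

{1}

*him* is a pronoun, so Principle B applies: it must be free in its binding domain.
Binding domain of *him₆*: the embedded TP, whose subject is Marcus₂.
*Kenji₁* c-commands the pronoun but from outside its binding domain, and is not c-commanded by it → coindexation permitted.
*Marcus₂* c-commands the pronoun within its binding domain → coindexation would violate Principle B.
*Daniel₃*: the pronoun c-commands this R-expression → coindexation would violate Principle C on *Daniel₃*.
*[Daniel₃'s brother]₄*: the pronoun c-commands this R-expression → coindexation would violate Principle C on *[Daniel₃'s brother]₄*.
*Pavel₅*: the pronoun c-commands this R-expression → coindexation would violate Principle C on *Pavel₅*.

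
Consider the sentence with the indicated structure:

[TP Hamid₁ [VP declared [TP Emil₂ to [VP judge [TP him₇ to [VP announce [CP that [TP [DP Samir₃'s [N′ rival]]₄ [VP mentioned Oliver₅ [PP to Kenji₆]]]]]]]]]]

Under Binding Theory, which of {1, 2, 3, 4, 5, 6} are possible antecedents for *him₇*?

*him* is a pronoun, so Principle B applies: it must be free in its binding domain.
Binding domain of *him₇*: the embedded TP, whose subject is Emil₂.
*Hamid₁* c-commands the pronoun but from outside its binding domain, and is not c-commanded by it → coindexation permitted.
*Emil₂* c-commands the pronoun within its binding domain → coindexation would violate Principle B.
*Samir₃*: the pronoun c-commands this R-expression → coindexation would violate Principle C on *Samir₃*.
*[Samir₃'s rival]₄*: the pronoun c-commands this R-expression → coindexation would violate Principle C on *[Samir₃'s rival]₄*.
*Oliver₅*: the pronoun c-commands this R-expression → coindexation would violate Principle C on *Oliver₅*.
*Kenji₆*: the pronoun c-commands this R-expression → coindexation would violate Principle C on *Kenji₆*.

{1}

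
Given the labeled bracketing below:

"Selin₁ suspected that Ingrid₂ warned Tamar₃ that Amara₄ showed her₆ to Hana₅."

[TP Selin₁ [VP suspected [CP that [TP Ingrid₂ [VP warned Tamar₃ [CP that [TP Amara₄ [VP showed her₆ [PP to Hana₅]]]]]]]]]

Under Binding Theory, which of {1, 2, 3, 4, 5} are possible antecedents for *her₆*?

{1, 2, 3}

*her* is a pronoun, so Principle B applies: it must be free in its binding domain.
Binding domain of *her₆*: the embedded TP, whose subject is Amara₄.
*Selin₁* c-commands the pronoun but from outside its binding domain, and is not c-commanded by it → coindexation permitted.
*Ingrid₂* c-commands the pronoun but from outside its binding domain, and is not c-commanded by it → coindexation permitted.
*Tamar₃* c-commands the pronoun but from outside its binding domain, and is not c-commanded by it → coindexation permitted.
*Amara₄* c-commands the pronoun within its binding domain → coindexation would violate Principle B.
*Hana₅*: the pronoun c-commands this R-expression → coindexation would violate Principle C on *Hana₅*.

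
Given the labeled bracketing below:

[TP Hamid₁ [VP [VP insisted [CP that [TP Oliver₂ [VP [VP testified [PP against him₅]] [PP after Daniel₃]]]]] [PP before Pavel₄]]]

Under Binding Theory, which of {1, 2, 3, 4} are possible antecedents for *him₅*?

*him* is a pronoun, so Principle B applies: it must be free in its binding domain.
Binding domain of *him₅*: the embedded TP, whose subject is Oliver₂.
*Hamid₁* c-commands the pronoun but from outside its binding domain, and is not c-commanded by it → coindexation permitted.
*Oliver₂* c-commands the pronoun within its binding domain → coindexation would violate Principle B.
*Daniel₃* and the pronoun do not c-command one another → neither Principle B nor Principle C is at stake; coindexation permitted.
*Pavel₄* and the pronoun do not c-command one another → neither Principle B nor Principle C is at stake; coindexation permitted.

{1, 3, 4}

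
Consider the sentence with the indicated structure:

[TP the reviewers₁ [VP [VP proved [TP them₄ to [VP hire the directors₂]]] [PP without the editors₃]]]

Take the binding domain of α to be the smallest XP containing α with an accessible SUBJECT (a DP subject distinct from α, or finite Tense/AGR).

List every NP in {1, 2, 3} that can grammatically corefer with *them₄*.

*them* is a pronoun, so Principle B applies: it must be free in its binding domain.
Binding domain of *them₄*: the matrix TP, whose subject is the reviewers₁.
*the reviewers₁* c-commands the pronoun within its binding domain → coindexation would violate Principle B.
*the directors₂*: the pronoun c-commands this R-expression → coindexation would violate Principle C on *the directors₂*.
*the editors₃* and the pronoun do not c-command one another → neither Principle B nor Principle C is at stake; coindexation permitted.

{3}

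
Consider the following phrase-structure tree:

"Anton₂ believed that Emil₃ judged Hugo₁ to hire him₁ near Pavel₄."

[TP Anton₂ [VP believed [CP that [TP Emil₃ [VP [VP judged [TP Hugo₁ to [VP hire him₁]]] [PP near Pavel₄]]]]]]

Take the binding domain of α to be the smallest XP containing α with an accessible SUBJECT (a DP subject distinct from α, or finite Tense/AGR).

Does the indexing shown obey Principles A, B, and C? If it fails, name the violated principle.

The two coindexed NPs are *Hugo₁* and *him₁*.
*him₁* is a pronoun. Its binding domain is the embedded TP, whose subject is Hugo₁.
*Hugo₁* c-commands it within that domain and carries the same index.
The pronoun is locally bound → Principle B violation.

Principle B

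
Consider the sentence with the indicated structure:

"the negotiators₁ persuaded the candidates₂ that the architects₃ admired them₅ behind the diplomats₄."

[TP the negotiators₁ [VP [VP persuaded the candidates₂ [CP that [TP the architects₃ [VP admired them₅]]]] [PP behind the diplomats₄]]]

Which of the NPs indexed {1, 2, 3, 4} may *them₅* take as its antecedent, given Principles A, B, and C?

{1, 2, 4}

*them* is a pronoun, so Principle B applies: it must be free in its binding domain.
Binding domain of *them₅*: the embedded TP, whose subject is the architects₃.
*the negotiators₁* c-commands the pronoun but from outside its binding domain, and is not c-commanded by it → coindexation permitted.
*the candidates₂* c-commands the pronoun but from outside its binding domain, and is not c-commanded by it → coindexation permitted.
*the architects₃* c-commands the pronoun within its binding domain → coindexation would violate Principle B.
*the diplomats₄* and the pronoun do not c-command one another → neither Principle B nor Principle C is at stake; coindexation permitted.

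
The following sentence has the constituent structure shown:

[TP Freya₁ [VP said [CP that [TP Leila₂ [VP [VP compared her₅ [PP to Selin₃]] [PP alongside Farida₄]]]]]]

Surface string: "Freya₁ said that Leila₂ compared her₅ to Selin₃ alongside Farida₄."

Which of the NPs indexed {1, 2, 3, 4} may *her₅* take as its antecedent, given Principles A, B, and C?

{1, 4}

*her* is a pronoun, so Principle B applies: it must be free in its binding domain.
Binding domain of *her₅*: the embedded TP, whose subject is Leila₂.
*Freya₁* c-commands the pronoun but from outside its binding domain, and is not c-commanded by it → coindexation permitted.
*Leila₂* c-commands the pronoun within its binding domain → coindexation would violate Principle B.
*Selin₃*: the pronoun c-commands this R-expression → coindexation would violate Principle C on *Selin₃*.
*Farida₄* and the pronoun do not c-command one another → neither Principle B nor Principle C is at stake; coindexation permitted.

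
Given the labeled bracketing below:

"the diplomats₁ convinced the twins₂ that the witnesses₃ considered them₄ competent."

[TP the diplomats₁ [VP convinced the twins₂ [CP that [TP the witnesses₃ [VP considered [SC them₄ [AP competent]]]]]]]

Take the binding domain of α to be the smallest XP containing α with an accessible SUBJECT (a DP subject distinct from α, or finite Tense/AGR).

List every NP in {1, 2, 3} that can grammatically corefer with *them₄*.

{1, 2}

*them* is a pronoun, so Principle B applies: it must be free in its binding domain.
Binding domain of *them₄*: the embedded TP, whose subject is the witnesses₃.
*the diplomats₁* c-commands the pronoun but from outside its binding domain, and is not c-commanded by it → coindexation permitted.
*the twins₂* c-commands the pronoun but from outside its binding domain, and is not c-commanded by it → coindexation permitted.
*the witnesses₃* c-commands the pronoun within its binding domain → coindexation would violate Principle B.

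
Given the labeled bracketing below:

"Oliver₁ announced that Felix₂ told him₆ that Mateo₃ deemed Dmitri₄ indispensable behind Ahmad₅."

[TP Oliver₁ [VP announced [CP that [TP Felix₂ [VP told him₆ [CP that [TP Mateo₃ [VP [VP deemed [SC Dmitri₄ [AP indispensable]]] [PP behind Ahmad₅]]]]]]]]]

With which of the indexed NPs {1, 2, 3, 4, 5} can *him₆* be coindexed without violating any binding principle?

*him* is a pronoun, so Principle B applies: it must be free in its binding domain.
Binding domain of *him₆*: the embedded TP, whose subject is Felix₂.
*Oliver₁* c-commands the pronoun but from outside its binding domain, and is not c-commanded by it → coindexation permitted.
*Felix₂* c-commands the pronoun within its binding domain → coindexation would violate Principle B.
*Mateo₃*: the pronoun c-commands this R-expression → coindexation would violate Principle C on *Mateo₃*.
*Dmitri₄*: the pronoun c-commands this R-expression → coindexation would violate Principle C on *Dmitri₄*.
*Ahmad₅*: the pronoun c-commands this R-expression → coindexation would violate Principle C on *Ahmad₅*.

{1}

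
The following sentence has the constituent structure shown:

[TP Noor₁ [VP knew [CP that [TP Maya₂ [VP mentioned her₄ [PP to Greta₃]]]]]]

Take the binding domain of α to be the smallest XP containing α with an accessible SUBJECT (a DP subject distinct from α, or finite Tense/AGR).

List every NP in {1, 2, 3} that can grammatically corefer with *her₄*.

*her* is a pronoun, so Principle B applies: it must be free in its binding domain.
Binding domain of *her₄*: the embedded TP, whose subject is Maya₂.
*Noor₁* c-commands the pronoun but from outside its binding domain, and is not c-commanded by it → coindexation permitted.
*Maya₂* c-commands the pronoun within its binding domain → coindexation would violate Principle B.
*Greta₃*: the pronoun c-commands this R-expression → coindexation would violate Principle C on *Greta₃*.

{1}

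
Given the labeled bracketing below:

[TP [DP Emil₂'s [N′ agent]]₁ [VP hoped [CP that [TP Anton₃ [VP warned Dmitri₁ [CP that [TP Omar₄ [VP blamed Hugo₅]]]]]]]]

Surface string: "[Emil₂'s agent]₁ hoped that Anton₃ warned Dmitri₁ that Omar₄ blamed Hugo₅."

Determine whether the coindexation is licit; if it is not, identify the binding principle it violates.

The two coindexed NPs are *[Emil₂'s agent]₁* and *Dmitri₁*.
*Dmitri₁* is an R-expression. Principle C requires it to be free everywhere.
*[Emil₂'s agent]₁* c-commands it and carries the same index.
The R-expression is bound → Principle C violation.

Principle C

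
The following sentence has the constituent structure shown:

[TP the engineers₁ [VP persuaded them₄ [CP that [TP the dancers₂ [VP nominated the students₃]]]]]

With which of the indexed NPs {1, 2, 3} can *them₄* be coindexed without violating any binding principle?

*them* is a pronoun, so Principle B applies: it must be free in its binding domain.
Binding domain of *them₄*: the matrix TP, whose subject is the engineers₁.
*the engineers₁* c-commands the pronoun within its binding domain → coindexation would violate Principle B.
*the dancers₂*: the pronoun c-commands this R-expression → coindexation would violate Principle C on *the dancers₂*.
*the students₃*: the pronoun c-commands this R-expression → coindexation would violate Principle C on *the students₃*.

none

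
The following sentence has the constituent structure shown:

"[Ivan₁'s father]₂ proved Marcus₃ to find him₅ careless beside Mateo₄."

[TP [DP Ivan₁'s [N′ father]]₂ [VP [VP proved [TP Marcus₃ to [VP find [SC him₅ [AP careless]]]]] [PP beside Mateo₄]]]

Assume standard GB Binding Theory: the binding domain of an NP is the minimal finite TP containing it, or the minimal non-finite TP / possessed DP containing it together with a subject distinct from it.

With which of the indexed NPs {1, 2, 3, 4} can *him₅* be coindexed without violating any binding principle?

{1, 2, 4}

*him* is a pronoun, so Principle B applies: it must be free in its binding domain.
Binding domain of *him₅*: the embedded TP, whose subject is Marcus₃.
*Ivan₁* and the pronoun do not c-command one another → neither Principle B nor Principle C is at stake; coindexation permitted.
*[Ivan₁'s father]₂* c-commands the pronoun but from outside its binding domain, and is not c-commanded by it → coindexation permitted.
*Marcus₃* c-commands the pronoun within its binding domain → coindexation would violate Principle B.
*Mateo₄* and the pronoun do not c-command one another → neither Principle B nor Principle C is at stake; coindexation permitted.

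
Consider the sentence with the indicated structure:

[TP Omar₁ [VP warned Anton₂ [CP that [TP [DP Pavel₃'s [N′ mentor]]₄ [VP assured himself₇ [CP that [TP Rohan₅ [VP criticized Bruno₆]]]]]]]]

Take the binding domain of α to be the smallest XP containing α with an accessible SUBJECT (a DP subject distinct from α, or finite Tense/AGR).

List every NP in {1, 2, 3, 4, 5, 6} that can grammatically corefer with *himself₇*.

*himself* is an anaphor, so Principle A applies: it must be bound in its binding domain.
Binding domain of *himself₇*: the embedded TP, whose subject is [Pavel₃'s mentor]₄.
*Omar₁* c-commands the anaphor but is outside its binding domain → cannot satisfy Principle A.
*Anton₂* c-commands the anaphor but is outside its binding domain → cannot satisfy Principle A.
*Pavel₃* does not c-command the anaphor → cannot bind it.
*[Pavel₃'s mentor]₄* c-commands the anaphor within its binding domain → licit binder.
*Rohan₅* does not c-command the anaphor → cannot bind it.
*Bruno₆* does not c-command the anaphor → cannot bind it.

{4}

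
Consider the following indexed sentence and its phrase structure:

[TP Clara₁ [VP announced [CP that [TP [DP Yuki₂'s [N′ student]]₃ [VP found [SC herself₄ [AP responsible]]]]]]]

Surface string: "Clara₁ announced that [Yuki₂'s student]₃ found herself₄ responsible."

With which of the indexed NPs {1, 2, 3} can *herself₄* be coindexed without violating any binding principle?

*herself* is an anaphor, so Principle A applies: it must be bound in its binding domain.
Binding domain of *herself₄*: the embedded TP, whose subject is [Yuki₂'s student]₃.
*Clara₁* c-commands the anaphor but is outside its binding domain → cannot satisfy Principle A.
*Yuki₂* does not c-command the anaphor → cannot bind it.
*[Yuki₂'s student]₃* c-commands the anaphor within its binding domain → licit binder.

{3}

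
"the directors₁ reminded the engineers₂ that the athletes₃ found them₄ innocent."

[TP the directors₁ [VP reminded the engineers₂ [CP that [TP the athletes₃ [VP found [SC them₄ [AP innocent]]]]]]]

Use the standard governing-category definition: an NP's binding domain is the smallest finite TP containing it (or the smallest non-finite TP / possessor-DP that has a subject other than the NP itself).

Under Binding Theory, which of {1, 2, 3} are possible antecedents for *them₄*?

*them* is a pronoun, so Principle B applies: it must be free in its binding domain.
Binding domain of *them₄*: the embedded TP, whose subject is the athletes₃.
*the directors₁* c-commands the pronoun but from outside its binding domain, and is not c-commanded by it → coindexation permitted.
*the engineers₂* c-commands the pronoun but from outside its binding domain, and is not c-commanded by it → coindexation permitted.
*the athletes₃* c-commands the pronoun within its binding domain → coindexation would violate Principle B.

{1, 2}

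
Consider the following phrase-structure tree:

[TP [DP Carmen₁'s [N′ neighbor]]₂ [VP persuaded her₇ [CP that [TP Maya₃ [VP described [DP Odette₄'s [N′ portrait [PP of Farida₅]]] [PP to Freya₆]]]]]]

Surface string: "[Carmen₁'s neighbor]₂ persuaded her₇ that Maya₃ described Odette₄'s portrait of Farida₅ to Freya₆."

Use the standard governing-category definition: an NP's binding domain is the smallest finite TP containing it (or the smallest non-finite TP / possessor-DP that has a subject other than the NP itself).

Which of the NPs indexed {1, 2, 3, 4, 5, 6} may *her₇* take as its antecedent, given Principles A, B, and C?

*her* is a pronoun, so Principle B applies: it must be free in its binding domain.
Binding domain of *her₇*: the matrix TP, whose subject is [Carmen₁'s neighbor]₂.
*Carmen₁* and the pronoun do not c-command one another → neither Principle B nor Principle C is at stake; coindexation permitted.
*[Carmen₁'s neighbor]₂* c-commands the pronoun within its binding domain → coindexation would violate Principle B.
*Maya₃*: the pronoun c-commands this R-expression → coindexation would violate Principle C on *Maya₃*.
*Odette₄*: the pronoun c-commands this R-expression → coindexation would violate Principle C on *Odette₄*.
*Farida₅*: the pronoun c-commands this R-expression → coindexation would violate Principle C on *Farida₅*.
*Freya₆*: the pronoun c-commands this R-expression → coindexation would violate Principle C on *Freya₆*.

{1}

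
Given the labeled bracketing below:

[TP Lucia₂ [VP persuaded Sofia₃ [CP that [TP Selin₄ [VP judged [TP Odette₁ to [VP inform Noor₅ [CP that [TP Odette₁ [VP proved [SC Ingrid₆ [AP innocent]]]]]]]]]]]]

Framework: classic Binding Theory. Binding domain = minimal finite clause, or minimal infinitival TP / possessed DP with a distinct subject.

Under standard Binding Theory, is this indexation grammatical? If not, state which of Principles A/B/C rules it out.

The two coindexed NPs are *Odette₁* (the higher occurrence) and *Odette₁* (the lower occurrence).
*Odette₁* (the lower occurrence) is an R-expression. Principle C requires it to be free everywhere.
*Odette₁* (the higher occurrence) c-commands it and carries the same index.
The R-expression is bound → Principle C violation.

Principle C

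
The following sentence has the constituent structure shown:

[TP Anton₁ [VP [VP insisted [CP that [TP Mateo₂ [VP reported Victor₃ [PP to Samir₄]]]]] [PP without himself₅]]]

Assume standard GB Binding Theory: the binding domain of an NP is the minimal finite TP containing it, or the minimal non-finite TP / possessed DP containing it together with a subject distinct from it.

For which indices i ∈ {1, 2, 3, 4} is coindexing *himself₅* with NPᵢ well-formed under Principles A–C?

*himself* is an anaphor, so Principle A applies: it must be bound in its binding domain.
Binding domain of *himself₅*: the matrix TP, whose subject is Anton₁.
*Anton₁* c-commands the anaphor within its binding domain → licit binder.
*Mateo₂* does not c-command the anaphor → cannot bind it.
*Victor₃* does not c-command the anaphor → cannot bind it.
*Samir₄* does not c-command the anaphor → cannot bind it.

{1}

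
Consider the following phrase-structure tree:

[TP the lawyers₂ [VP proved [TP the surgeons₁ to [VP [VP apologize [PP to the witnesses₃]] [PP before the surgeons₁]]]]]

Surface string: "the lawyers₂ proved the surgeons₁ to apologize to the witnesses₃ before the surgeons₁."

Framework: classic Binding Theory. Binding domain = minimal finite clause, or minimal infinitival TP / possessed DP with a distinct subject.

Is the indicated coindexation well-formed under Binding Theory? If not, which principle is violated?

Principle C

The two coindexed NPs are *the surgeons₁* (the lower occurrence) and *the surgeons₁* (the higher occurrence).
*the surgeons₁* (the lower occurrence) is an R-expression. Principle C requires it to be free everywhere.
*the surgeons₁* (the higher occurrence) c-commands it and carries the same index.
The R-expression is bound → Principle C violation.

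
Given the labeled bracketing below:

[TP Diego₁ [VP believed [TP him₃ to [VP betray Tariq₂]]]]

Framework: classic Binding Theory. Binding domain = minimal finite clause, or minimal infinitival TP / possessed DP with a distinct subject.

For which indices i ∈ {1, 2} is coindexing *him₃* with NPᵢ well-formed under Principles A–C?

*him* is a pronoun, so Principle B applies: it must be free in its binding domain.
Binding domain of *him₃*: the matrix TP, whose subject is Diego₁.
*Diego₁* c-commands the pronoun within its binding domain → coindexation would violate Principle B.
*Tariq₂*: the pronoun c-commands this R-expression → coindexation would violate Principle C on *Tariq₂*.

none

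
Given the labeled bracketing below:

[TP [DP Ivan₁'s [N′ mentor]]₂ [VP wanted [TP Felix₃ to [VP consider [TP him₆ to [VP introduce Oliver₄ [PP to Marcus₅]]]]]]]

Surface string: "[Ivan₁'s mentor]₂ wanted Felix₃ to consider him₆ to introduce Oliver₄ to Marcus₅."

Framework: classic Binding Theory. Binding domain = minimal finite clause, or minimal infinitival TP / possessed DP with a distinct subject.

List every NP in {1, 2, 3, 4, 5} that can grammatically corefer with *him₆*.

{1, 2}

*him* is a pronoun, so Principle B applies: it must be free in its binding domain.
Binding domain of *him₆*: the embedded TP, whose subject is Felix₃.
*Ivan₁* and the pronoun do not c-command one another → neither Principle B nor Principle C is at stake; coindexation permitted.
*[Ivan₁'s mentor]₂* c-commands the pronoun but from outside its binding domain, and is not c-commanded by it → coindexation permitted.
*Felix₃* c-commands the pronoun within its binding domain → coindexation would violate Principle B.
*Oliver₄*: the pronoun c-commands this R-expression → coindexation would violate Principle C on *Oliver₄*.
*Marcus₅*: the pronoun c-commands this R-expression → coindexation would violate Principle C on *Marcus₅*.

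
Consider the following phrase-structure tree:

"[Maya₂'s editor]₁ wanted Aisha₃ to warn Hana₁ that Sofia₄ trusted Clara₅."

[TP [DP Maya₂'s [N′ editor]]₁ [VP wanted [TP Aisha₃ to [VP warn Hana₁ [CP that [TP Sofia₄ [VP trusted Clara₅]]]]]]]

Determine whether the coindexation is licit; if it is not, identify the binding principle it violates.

Principle C

The two coindexed NPs are *[Maya₂'s editor]₁* and *Hana₁*.
*Hana₁* is an R-expression. Principle C requires it to be free everywhere.
*[Maya₂'s editor]₁* c-commands it and carries the same index.
The R-expression is bound → Principle C violation.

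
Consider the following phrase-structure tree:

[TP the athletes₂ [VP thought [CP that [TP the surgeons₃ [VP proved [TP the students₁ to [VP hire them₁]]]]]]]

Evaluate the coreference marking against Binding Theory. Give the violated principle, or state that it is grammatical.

Principle B

The two coindexed NPs are *the students₁* and *them₁*.
*them₁* is a pronoun. Its binding domain is the embedded TP, whose subject is the students₁.
*the students₁* c-commands it within that domain and carries the same index.
The pronoun is locally bound → Principle B violation.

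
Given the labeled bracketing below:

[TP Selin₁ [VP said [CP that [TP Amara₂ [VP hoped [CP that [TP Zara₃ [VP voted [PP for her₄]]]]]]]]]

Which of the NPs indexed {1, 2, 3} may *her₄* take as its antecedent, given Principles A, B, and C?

*her* is a pronoun, so Principle B applies: it must be free in its binding domain.
Binding domain of *her₄*: the embedded TP, whose subject is Zara₃.
*Selin₁* c-commands the pronoun but from outside its binding domain, and is not c-commanded by it → coindexation permitted.
*Amara₂* c-commands the pronoun but from outside its binding domain, and is not c-commanded by it → coindexation permitted.
*Zara₃* c-commands the pronoun within its binding domain → coindexation would violate Principle B.

{1, 2}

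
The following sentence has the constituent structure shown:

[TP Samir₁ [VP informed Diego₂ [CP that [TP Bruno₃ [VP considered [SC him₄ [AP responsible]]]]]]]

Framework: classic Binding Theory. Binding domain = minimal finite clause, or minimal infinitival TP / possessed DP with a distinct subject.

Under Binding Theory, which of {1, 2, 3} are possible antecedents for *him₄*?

*him* is a pronoun, so Principle B applies: it must be free in its binding domain.
Binding domain of *him₄*: the embedded TP, whose subject is Bruno₃.
*Samir₁* c-commands the pronoun but from outside its binding domain, and is not c-commanded by it → coindexation permitted.
*Diego₂* c-commands the pronoun but from outside its binding domain, and is not c-commanded by it → coindexation permitted.
*Bruno₃* c-commands the pronoun within its binding domain → coindexation would violate Principle B.

{1, 2}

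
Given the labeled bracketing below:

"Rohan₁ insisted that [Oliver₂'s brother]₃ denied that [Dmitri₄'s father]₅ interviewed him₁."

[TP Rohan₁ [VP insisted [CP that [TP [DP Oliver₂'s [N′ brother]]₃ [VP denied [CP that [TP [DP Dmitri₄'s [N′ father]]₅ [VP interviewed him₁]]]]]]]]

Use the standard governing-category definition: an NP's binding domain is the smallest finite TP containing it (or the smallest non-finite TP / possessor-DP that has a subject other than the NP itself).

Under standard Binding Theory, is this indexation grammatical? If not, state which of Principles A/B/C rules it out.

grammatical

The two coindexed NPs are *Rohan₁* and *him₁*.
*him₁* is a pronoun; its binding domain is the embedded TP, whose subject is [Dmitri₄'s father]₅. Within that domain it is c-commanded only by *[Dmitri₄'s father]₅*, which carries a different index — the pronoun is free locally, so Principle B holds.
*Rohan₁* is an R-expression; *him₁* does not c-command it, and no other NP shares its index, so Principle C is satisfied.
All principles are respected.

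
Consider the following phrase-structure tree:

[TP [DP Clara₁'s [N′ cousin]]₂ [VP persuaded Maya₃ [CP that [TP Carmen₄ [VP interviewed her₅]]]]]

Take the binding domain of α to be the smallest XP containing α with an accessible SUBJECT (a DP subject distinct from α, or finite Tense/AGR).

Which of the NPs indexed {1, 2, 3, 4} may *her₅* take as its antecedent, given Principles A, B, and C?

*her* is a pronoun, so Principle B applies: it must be free in its binding domain.
Binding domain of *her₅*: the embedded TP, whose subject is Carmen₄.
*Clara₁* and the pronoun do not c-command one another → neither Principle B nor Principle C is at stake; coindexation permitted.
*[Clara₁'s cousin]₂* c-commands the pronoun but from outside its binding domain, and is not c-commanded by it → coindexation permitted.
*Maya₃* c-commands the pronoun but from outside its binding domain, and is not c-commanded by it → coindexation permitted.
*Carmen₄* c-commands the pronoun within its binding domain → coindexation would violate Principle B.

{1, 2, 3}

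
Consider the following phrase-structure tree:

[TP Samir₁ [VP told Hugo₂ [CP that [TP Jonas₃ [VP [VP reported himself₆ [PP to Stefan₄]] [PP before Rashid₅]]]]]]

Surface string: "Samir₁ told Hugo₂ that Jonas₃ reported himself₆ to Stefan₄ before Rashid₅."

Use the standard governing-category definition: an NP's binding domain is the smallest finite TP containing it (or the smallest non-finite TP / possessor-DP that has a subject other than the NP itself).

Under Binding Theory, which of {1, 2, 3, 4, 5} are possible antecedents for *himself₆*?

{3}

*himself* is an anaphor, so Principle A applies: it must be bound in its binding domain.
Binding domain of *himself₆*: the embedded TP, whose subject is Jonas₃.
*Samir₁* c-commands the anaphor but is outside its binding domain → cannot satisfy Principle A.
*Hugo₂* c-commands the anaphor but is outside its binding domain → cannot satisfy Principle A.
*Jonas₃* c-commands the anaphor within its binding domain → licit binder.
*Stefan₄* does not c-command the anaphor → cannot bind it.
*Rashid₅* does not c-command the anaphor → cannot bind it.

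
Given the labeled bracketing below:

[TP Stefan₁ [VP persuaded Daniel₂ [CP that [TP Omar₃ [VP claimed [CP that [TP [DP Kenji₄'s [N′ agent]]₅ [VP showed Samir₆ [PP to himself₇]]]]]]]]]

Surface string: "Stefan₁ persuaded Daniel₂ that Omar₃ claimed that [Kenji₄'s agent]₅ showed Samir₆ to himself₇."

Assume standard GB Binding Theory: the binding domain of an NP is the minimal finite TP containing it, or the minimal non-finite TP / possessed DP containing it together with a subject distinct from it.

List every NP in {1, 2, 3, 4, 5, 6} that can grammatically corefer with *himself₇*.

*himself* is an anaphor, so Principle A applies: it must be bound in its binding domain.
Binding domain of *himself₇*: the embedded TP, whose subject is [Kenji₄'s agent]₅.
*Stefan₁* c-commands the anaphor but is outside its binding domain → cannot satisfy Principle A.
*Daniel₂* c-commands the anaphor but is outside its binding domain → cannot satisfy Principle A.
*Omar₃* c-commands the anaphor but is outside its binding domain → cannot satisfy Principle A.
*Kenji₄* does not c-command the anaphor → cannot bind it.
*[Kenji₄'s agent]₅* c-commands the anaphor within its binding domain → licit binder.
*Samir₆* c-commands the anaphor within its binding domain → licit binder.

{5, 6}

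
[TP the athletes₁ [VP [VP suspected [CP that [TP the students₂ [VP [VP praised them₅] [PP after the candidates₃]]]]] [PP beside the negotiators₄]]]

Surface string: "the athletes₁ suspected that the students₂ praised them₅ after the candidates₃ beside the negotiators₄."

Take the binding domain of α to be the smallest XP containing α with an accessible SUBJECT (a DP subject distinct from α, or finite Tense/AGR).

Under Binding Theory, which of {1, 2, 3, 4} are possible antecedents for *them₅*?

*them* is a pronoun, so Principle B applies: it must be free in its binding domain.
Binding domain of *them₅*: the embedded TP, whose subject is the students₂.
*the athletes₁* c-commands the pronoun but from outside its binding domain, and is not c-commanded by it → coindexation permitted.
*the students₂* c-commands the pronoun within its binding domain → coindexation would violate Principle B.
*the candidates₃* and the pronoun do not c-command one another → neither Principle B nor Principle C is at stake; coindexation permitted.
*the negotiators₄* and the pronoun do not c-command one another → neither Principle B nor Principle C is at stake; coindexation permitted.

{1, 3, 4}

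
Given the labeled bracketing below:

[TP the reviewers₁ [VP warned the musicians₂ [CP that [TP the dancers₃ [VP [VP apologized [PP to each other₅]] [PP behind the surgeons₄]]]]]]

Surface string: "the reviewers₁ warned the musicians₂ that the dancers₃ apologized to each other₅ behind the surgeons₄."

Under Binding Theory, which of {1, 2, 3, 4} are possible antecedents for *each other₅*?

*each other* is an anaphor, so Principle A applies: it must be bound in its binding domain.
Binding domain of *each other₅*: the embedded TP, whose subject is the dancers₃.
*the reviewers₁* c-commands the anaphor but is outside its binding domain → cannot satisfy Principle A.
*the musicians₂* c-commands the anaphor but is outside its binding domain → cannot satisfy Principle A.
*the dancers₃* c-commands the anaphor within its binding domain → licit binder.
*the surgeons₄* does not c-command the anaphor → cannot bind it.

{3}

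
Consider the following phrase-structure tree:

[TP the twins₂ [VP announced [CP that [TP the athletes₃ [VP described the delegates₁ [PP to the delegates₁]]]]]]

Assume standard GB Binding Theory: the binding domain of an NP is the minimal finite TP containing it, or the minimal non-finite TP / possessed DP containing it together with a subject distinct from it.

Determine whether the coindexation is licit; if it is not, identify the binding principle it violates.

Principle C

The two coindexed NPs are *the delegates₁* (the lower occurrence) and *the delegates₁* (the higher occurrence).
*the delegates₁* (the lower occurrence) is an R-expression. Principle C requires it to be free everywhere.
*the delegates₁* (the higher occurrence) c-commands it and carries the same index.
The R-expression is bound → Principle C violation.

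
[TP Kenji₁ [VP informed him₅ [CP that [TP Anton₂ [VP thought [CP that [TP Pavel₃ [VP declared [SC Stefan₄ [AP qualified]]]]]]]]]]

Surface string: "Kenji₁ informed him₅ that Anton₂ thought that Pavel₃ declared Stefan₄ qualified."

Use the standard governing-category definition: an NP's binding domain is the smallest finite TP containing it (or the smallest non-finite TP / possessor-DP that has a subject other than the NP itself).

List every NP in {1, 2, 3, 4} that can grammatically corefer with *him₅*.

*him* is a pronoun, so Principle B applies: it must be free in its binding domain.
Binding domain of *him₅*: the matrix TP, whose subject is Kenji₁.
*Kenji₁* c-commands the pronoun within its binding domain → coindexation would violate Principle B.
*Anton₂*: the pronoun c-commands this R-expression → coindexation would violate Principle C on *Anton₂*.
*Pavel₃*: the pronoun c-commands this R-expression → coindexation would violate Principle C on *Pavel₃*.
*Stefan₄*: the pronoun c-commands this R-expression → coindexation would violate Principle C on *Stefan₄*.

none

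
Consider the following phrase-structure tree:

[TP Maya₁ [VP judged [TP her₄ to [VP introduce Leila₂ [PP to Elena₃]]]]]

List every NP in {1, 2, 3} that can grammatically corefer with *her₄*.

*her* is a pronoun, so Principle B applies: it must be free in its binding domain.
Binding domain of *her₄*: the matrix TP, whose subject is Maya₁.
*Maya₁* c-commands the pronoun within its binding domain → coindexation would violate Principle B.
*Leila₂*: the pronoun c-commands this R-expression → coindexation would violate Principle C on *Leila₂*.
*Elena₃*: the pronoun c-commands this R-expression → coindexation would violate Principle C on *Elena₃*.

none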